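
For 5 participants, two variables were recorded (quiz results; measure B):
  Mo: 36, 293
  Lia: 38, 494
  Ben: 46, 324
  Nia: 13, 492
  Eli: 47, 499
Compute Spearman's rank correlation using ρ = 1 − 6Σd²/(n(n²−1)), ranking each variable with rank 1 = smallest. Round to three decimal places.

Ranks of variable 1: 2, 3, 4, 1, 5
Ranks of variable 2: 1, 4, 2, 3, 5
d = r₁ − r₂: 1, -1, 2, -2, 0
d²: 1, 1, 4, 4, 0; Σd² = 10
ρ = 1 − 6·10/(5·24) = 1 − 60/120 = 0.500

0.500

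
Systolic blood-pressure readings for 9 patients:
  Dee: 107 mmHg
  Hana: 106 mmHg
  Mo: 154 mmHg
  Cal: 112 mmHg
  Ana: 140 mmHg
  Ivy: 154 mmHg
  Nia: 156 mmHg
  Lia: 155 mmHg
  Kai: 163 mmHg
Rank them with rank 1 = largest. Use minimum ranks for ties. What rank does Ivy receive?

4

Sorted (descending): 163, 156, 155, 154, 154, 140, 112, 107, 106
The 2 values of 154 occupy positions 4–5 → each gets rank 4.
Ivy has value 154 mmHg → rank 4.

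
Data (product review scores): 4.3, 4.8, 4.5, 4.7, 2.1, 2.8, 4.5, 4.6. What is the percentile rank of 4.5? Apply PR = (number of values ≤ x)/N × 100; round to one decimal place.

62.5

N = 8.
Strictly below 4.5: 3. Equal to 4.5: 2.
PR = 5/8 × 100 = 62.5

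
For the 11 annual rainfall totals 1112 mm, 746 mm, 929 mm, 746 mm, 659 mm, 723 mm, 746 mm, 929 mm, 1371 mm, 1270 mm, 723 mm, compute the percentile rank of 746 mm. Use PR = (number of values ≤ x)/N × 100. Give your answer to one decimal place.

N = 11.
Strictly below 746: 3. Equal to 746: 3.
PR = 6/11 × 100 = 54.5

54.5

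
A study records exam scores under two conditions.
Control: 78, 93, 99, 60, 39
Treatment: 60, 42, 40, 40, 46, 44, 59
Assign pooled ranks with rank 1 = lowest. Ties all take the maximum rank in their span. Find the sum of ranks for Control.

Sorted (ascending): 39, 40, 40, 42, 44, 46, 59, 60, 60, 78, 93, 99
The 2 values of 40 occupy positions 2–3 → each gets rank 3.
The 2 values of 60 occupy positions 8–9 → each gets rank 9.
Control values → pooled ranks: 78→10, 93→11, 99→12, 60→9, 39→1
Rank sum = 10 + 11 + 12 + 9 + 1 = 43

43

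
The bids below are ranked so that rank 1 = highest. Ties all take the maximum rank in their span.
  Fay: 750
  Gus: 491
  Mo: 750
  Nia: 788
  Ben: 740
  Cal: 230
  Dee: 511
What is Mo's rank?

Sorted (descending): 788, 750, 750, 740, 511, 491, 230
The 2 values of 750 occupy positions 2–3 → each gets rank 3.
Mo has value 750 → rank 3.

3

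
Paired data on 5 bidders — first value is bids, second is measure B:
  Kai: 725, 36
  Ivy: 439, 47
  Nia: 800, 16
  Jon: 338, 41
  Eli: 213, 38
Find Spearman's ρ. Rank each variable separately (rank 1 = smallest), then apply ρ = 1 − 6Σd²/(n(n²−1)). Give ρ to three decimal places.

Ranks of variable 1: 4, 3, 5, 2, 1
Ranks of variable 2: 2, 5, 1, 4, 3
d = r₁ − r₂: 2, -2, 4, -2, -2
d²: 4, 4, 16, 4, 4; Σd² = 32
ρ = 1 − 6·32/(5·24) = 1 − 192/120 = -0.600

-0.600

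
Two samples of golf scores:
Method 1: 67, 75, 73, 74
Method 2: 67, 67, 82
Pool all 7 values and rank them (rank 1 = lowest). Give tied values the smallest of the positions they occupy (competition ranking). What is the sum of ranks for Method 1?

Sorted (ascending): 67, 67, 67, 73, 74, 75, 82
The 3 values of 67 occupy positions 1–3 → each gets rank 1.
Method 1 values → pooled ranks: 67→1, 75→6, 73→4, 74→5
Rank sum = 1 + 6 + 4 + 5 = 16

16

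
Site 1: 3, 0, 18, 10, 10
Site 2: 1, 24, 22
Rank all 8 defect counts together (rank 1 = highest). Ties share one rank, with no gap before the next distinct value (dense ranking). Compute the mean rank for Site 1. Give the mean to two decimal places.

Sorted (descending): 24, 22, 18, 10, 10, 3, 1, 0
The 2 values of 10 share dense rank 4.
Remaining distinct values take the next consecutive integers.
Site 1 values → pooled ranks: 3→5, 0→7, 18→3, 10→4, 10→4
Mean rank = (5 + 7 + 3 + 4 + 4) / 5 = 4.60

4.60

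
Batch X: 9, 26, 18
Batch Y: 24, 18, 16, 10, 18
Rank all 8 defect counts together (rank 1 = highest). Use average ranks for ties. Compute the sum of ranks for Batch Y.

Sorted (descending): 26, 24, 18, 18, 18, 16, 10, 9
The 3 values of 18 occupy positions 3–5 → average rank 4.
Batch Y values → pooled ranks: 24→2, 18→4, 16→6, 10→7, 18→4
Rank sum = 2 + 4 + 6 + 7 + 4 = 23

23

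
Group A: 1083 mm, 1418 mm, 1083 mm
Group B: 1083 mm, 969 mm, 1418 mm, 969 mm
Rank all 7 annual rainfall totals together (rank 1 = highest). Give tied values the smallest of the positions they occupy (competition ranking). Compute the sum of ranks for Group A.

7

Sorted (descending): 1418, 1418, 1083, 1083, 1083, 969, 969
The 2 values of 1418 occupy positions 1–2 → each gets rank 1.
The 3 values of 1083 occupy positions 3–5 → each gets rank 3.
The 2 values of 969 occupy positions 6–7 → each gets rank 6.
Group A values → pooled ranks: 1083→3, 1418→1, 1083→3
Rank sum = 3 + 1 + 3 = 7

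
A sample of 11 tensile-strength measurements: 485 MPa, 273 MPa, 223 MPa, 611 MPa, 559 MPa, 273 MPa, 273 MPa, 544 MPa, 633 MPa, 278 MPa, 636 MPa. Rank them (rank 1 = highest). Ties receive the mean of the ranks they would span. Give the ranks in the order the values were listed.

Sorted (descending): 636, 633, 611, 559, 544, 485, 278, 273, 273, 273, 223
The 3 values of 273 occupy positions 8–10 → average rank 9.

6, 9, 11, 3, 4, 9, 9, 5, 2, 7, 1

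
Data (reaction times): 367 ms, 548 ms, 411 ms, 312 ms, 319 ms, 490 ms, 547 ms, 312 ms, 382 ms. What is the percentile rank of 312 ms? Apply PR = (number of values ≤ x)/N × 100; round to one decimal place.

N = 9.
Strictly below 312: 0. Equal to 312: 2.
PR = 2/9 × 100 = 22.2

22.2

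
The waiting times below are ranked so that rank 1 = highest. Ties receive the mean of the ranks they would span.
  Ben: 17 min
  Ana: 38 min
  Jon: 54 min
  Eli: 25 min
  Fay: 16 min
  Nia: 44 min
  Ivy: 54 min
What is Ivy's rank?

Sorted (descending): 54, 54, 44, 38, 25, 17, 16
The 2 values of 54 occupy positions 1–2 → average rank (1+2)/2 = 1.5.
Ivy has value 54 min → rank 1.5.

1.5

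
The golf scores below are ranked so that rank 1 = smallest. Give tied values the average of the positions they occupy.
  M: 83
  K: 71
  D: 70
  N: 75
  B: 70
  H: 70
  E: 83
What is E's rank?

Sorted (ascending): 70, 70, 70, 71, 75, 83, 83
The 3 values of 70 occupy positions 1–3 → average rank 2.
The 2 values of 83 occupy positions 6–7 → average rank (6+7)/2 = 6.5.
E has value 83 → rank 6.5.

6.5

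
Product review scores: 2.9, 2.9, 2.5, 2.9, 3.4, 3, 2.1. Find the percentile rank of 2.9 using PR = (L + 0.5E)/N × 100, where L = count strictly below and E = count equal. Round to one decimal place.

50.0

N = 7.
Strictly below 2.9: 2. Equal to 2.9: 3.
PR = (2 + 0.5·3)/7 × 100 = 50.0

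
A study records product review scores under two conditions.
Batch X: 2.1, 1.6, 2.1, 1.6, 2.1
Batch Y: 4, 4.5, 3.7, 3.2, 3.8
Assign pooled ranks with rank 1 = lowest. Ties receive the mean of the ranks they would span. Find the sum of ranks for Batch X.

15

Sorted (ascending): 1.6, 1.6, 2.1, 2.1, 2.1, 3.2, 3.7, 3.8, 4, 4.5
The 2 values of 1.6 occupy positions 1–2 → average rank (1+2)/2 = 1.5.
The 3 values of 2.1 occupy positions 3–5 → average rank 4.
Batch X values → pooled ranks: 2.1→4, 1.6→1.5, 2.1→4, 1.6→1.5, 2.1→4
Rank sum = 4 + 1.5 + 4 + 1.5 + 4 = 15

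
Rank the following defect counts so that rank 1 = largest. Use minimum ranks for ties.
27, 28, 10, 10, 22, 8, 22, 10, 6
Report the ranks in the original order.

Sorted (descending): 28, 27, 22, 22, 10, 10, 10, 8, 6
The 2 values of 22 occupy positions 3–4 → each gets rank 3.
The 3 values of 10 occupy positions 5–7 → each gets rank 5.

2, 1, 5, 5, 3, 8, 3, 5, 9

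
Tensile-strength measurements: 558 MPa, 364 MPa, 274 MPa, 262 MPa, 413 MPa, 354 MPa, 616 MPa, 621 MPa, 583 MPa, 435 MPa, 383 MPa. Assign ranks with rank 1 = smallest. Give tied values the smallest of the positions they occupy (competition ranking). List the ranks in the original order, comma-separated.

8, 4, 2, 1, 6, 3, 10, 11, 9, 7, 5

Sorted (ascending): 262, 274, 354, 364, 383, 413, 435, 558, 583, 616, 621
No ties — each value takes its position as its rank.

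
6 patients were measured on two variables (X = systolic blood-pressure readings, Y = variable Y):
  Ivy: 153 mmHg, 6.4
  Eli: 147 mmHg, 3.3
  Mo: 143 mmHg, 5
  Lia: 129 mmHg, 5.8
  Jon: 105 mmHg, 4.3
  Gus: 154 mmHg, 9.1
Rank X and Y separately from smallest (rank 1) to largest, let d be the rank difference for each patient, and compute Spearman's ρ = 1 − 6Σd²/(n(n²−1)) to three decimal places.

Ranks of variable 1: 5, 4, 3, 2, 1, 6
Ranks of variable 2: 5, 1, 3, 4, 2, 6
d = r₁ − r₂: 0, 3, 0, -2, -1, 0
d²: 0, 9, 0, 4, 1, 0; Σd² = 14
ρ = 1 − 6·14/(6·35) = 1 − 84/210 = 0.600

0.600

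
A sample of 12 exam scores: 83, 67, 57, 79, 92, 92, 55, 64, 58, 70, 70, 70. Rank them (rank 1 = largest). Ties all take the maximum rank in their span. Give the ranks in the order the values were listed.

3, 8, 11, 4, 2, 2, 12, 9, 10, 7, 7, 7

Sorted (descending): 92, 92, 83, 79, 70, 70, 70, 67, 64, 58, 57, 55
The 2 values of 92 occupy positions 1–2 → each gets rank 2.
The 3 values of 70 occupy positions 5–7 → each gets rank 7.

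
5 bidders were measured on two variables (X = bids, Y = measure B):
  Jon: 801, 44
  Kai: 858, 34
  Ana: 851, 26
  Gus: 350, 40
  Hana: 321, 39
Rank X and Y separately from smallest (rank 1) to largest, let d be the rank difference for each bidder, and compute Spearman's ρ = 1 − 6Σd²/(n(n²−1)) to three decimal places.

-0.500

Ranks of variable 1: 3, 5, 4, 2, 1
Ranks of variable 2: 5, 2, 1, 4, 3
d = r₁ − r₂: -2, 3, 3, -2, -2
d²: 4, 9, 9, 4, 4; Σd² = 30
ρ = 1 − 6·30/(5·24) = 1 − 180/120 = -0.500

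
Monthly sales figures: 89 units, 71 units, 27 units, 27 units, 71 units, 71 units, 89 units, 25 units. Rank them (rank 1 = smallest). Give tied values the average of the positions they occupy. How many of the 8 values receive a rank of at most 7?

6

Sorted (ascending): 25, 27, 27, 71, 71, 71, 89, 89
The 2 values of 27 occupy positions 2–3 → average rank (2+3)/2 = 2.5.
The 3 values of 71 occupy positions 4–6 → average rank 5.
The 2 values of 89 occupy positions 7–8 → average rank (7+8)/2 = 7.5.
Ranks ≤ 7: {1, 2.5, 2.5, 5, 5, 5} → 6 values.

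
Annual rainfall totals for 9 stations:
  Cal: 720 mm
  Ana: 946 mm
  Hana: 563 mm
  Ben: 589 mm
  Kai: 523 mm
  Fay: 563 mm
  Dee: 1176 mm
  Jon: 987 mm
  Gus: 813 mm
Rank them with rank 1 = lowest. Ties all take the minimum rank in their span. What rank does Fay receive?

2

Sorted (ascending): 523, 563, 563, 589, 720, 813, 946, 987, 1176
The 2 values of 563 occupy positions 2–3 → each gets rank 2.
Fay has value 563 mm → rank 2.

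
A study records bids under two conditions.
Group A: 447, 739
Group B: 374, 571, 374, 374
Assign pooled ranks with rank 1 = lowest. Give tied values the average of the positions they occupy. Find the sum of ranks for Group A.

Sorted (ascending): 374, 374, 374, 447, 571, 739
The 3 values of 374 occupy positions 1–3 → average rank 2.
Group A values → pooled ranks: 447→4, 739→6
Rank sum = 4 + 6 = 10

10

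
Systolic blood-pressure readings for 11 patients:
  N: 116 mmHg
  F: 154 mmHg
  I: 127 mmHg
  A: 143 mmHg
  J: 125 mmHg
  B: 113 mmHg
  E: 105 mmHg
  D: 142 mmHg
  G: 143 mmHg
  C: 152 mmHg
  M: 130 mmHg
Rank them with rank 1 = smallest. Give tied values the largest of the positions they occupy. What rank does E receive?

Sorted (ascending): 105, 113, 116, 125, 127, 130, 142, 143, 143, 152, 154
The 2 values of 143 occupy positions 8–9 → each gets rank 9.
E has value 105 mmHg → rank 1.

1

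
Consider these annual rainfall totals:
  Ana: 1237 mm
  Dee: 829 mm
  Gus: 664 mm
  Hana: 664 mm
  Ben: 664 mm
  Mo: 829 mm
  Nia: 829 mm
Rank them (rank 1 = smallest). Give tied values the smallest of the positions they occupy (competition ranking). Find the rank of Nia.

Sorted (ascending): 664, 664, 664, 829, 829, 829, 1237
The 3 values of 664 occupy positions 1–3 → each gets rank 1.
The 3 values of 829 occupy positions 4–6 → each gets rank 4.
Nia has value 829 mm → rank 4.

4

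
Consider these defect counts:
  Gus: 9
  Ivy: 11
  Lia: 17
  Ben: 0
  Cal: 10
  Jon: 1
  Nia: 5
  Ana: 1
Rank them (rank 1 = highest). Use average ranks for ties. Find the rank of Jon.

6.5

Sorted (descending): 17, 11, 10, 9, 5, 1, 1, 0
The 2 values of 1 occupy positions 6–7 → average rank (6+7)/2 = 6.5.
Jon has value 1 → rank 6.5.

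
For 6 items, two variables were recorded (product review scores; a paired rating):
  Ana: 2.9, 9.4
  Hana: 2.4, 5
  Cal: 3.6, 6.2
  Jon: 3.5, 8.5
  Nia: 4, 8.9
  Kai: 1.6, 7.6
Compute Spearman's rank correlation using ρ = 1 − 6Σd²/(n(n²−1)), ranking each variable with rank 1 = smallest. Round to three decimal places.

Ranks of variable 1: 3, 2, 5, 4, 6, 1
Ranks of variable 2: 6, 1, 2, 4, 5, 3
d = r₁ − r₂: -3, 1, 3, 0, 1, -2
d²: 9, 1, 9, 0, 1, 4; Σd² = 24
ρ = 1 − 6·24/(6·35) = 1 − 144/210 = 0.314

0.314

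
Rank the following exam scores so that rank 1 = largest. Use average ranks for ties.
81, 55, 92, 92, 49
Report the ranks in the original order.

Sorted (descending): 92, 92, 81, 55, 49
The 2 values of 92 occupy positions 1–2 → average rank (1+2)/2 = 1.5.

3, 4, 1.5, 1.5, 5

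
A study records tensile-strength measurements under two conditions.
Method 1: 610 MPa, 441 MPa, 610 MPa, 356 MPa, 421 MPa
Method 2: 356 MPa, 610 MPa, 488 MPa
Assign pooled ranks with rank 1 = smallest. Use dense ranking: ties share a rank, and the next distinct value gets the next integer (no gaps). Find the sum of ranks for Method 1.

Sorted (ascending): 356, 356, 421, 441, 488, 610, 610, 610
The 2 values of 356 share dense rank 1.
The 3 values of 610 share dense rank 5.
Remaining distinct values take the next consecutive integers.
Method 1 values → pooled ranks: 610→5, 441→3, 610→5, 356→1, 421→2
Rank sum = 5 + 3 + 5 + 1 + 2 = 16

16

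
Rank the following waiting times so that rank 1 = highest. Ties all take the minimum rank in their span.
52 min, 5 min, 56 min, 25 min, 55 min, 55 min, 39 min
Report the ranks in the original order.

4, 7, 1, 6, 2, 2, 5

Sorted (descending): 56, 55, 55, 52, 39, 25, 5
The 2 values of 55 occupy positions 2–3 → each gets rank 2.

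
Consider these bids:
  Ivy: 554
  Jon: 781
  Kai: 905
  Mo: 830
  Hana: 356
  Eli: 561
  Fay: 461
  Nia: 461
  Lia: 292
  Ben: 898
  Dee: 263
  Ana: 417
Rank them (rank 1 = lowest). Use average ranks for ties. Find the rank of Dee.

Sorted (ascending): 263, 292, 356, 417, 461, 461, 554, 561, 781, 830, 898, 905
The 2 values of 461 occupy positions 5–6 → average rank (5+6)/2 = 5.5.
Dee has value 263 → rank 1.

1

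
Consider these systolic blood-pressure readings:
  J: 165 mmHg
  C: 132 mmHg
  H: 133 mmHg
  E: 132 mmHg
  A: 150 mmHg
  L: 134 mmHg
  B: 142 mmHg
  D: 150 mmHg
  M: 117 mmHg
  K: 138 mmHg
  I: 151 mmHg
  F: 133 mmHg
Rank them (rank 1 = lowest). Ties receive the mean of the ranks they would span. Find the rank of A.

9.5

Sorted (ascending): 117, 132, 132, 133, 133, 134, 138, 142, 150, 150, 151, 165
The 2 values of 132 occupy positions 2–3 → average rank (2+3)/2 = 2.5.
The 2 values of 133 occupy positions 4–5 → average rank (4+5)/2 = 4.5.
The 2 values of 150 occupy positions 9–10 → average rank (9+10)/2 = 9.5.
A has value 150 mmHg → rank 9.5.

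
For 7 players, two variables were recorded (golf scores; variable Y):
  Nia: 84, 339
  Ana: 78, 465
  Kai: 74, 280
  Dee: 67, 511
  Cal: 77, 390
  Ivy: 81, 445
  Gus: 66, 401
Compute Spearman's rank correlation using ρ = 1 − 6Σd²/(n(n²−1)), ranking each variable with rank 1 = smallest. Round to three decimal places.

Ranks of variable 1: 7, 5, 3, 2, 4, 6, 1
Ranks of variable 2: 2, 6, 1, 7, 3, 5, 4
d = r₁ − r₂: 5, -1, 2, -5, 1, 1, -3
d²: 25, 1, 4, 25, 1, 1, 9; Σd² = 66
ρ = 1 − 6·66/(7·48) = 1 − 396/336 = -0.179

-0.179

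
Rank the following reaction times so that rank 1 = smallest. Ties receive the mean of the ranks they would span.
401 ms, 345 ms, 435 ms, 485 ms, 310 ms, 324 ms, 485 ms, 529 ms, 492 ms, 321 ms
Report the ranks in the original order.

5, 4, 6, 7.5, 1, 3, 7.5, 10, 9, 2

Sorted (ascending): 310, 321, 324, 345, 401, 435, 485, 485, 492, 529
The 2 values of 485 occupy positions 7–8 → average rank (7+8)/2 = 7.5.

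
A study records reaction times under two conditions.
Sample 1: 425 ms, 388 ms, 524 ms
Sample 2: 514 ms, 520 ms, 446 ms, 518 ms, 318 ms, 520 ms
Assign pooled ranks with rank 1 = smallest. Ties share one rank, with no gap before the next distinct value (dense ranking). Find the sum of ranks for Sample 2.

Sorted (ascending): 318, 388, 425, 446, 514, 518, 520, 520, 524
The 2 values of 520 share dense rank 7.
Remaining distinct values take the next consecutive integers.
Sample 2 values → pooled ranks: 514→5, 520→7, 446→4, 518→6, 318→1, 520→7
Rank sum = 5 + 7 + 4 + 6 + 1 + 7 = 30

30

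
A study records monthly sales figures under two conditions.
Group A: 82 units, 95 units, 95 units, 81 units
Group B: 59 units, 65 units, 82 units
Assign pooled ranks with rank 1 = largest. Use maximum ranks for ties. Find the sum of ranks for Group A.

Sorted (descending): 95, 95, 82, 82, 81, 65, 59
The 2 values of 95 occupy positions 1–2 → each gets rank 2.
The 2 values of 82 occupy positions 3–4 → each gets rank 4.
Group A values → pooled ranks: 82→4, 95→2, 95→2, 81→5
Rank sum = 4 + 2 + 2 + 5 = 13

13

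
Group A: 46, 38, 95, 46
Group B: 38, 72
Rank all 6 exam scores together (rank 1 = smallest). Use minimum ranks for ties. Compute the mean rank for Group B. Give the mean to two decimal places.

3.00

Sorted (ascending): 38, 38, 46, 46, 72, 95
The 2 values of 38 occupy positions 1–2 → each gets rank 1.
The 2 values of 46 occupy positions 3–4 → each gets rank 3.
Group B values → pooled ranks: 38→1, 72→5
Mean rank = (1 + 5) / 2 = 3.00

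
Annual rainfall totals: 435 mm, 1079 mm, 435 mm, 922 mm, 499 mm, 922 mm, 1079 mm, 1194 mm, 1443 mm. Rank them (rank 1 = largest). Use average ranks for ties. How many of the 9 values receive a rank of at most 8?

Sorted (descending): 1443, 1194, 1079, 1079, 922, 922, 499, 435, 435
The 2 values of 1079 occupy positions 3–4 → average rank (3+4)/2 = 3.5.
The 2 values of 922 occupy positions 5–6 → average rank (5+6)/2 = 5.5.
The 2 values of 435 occupy positions 8–9 → average rank (8+9)/2 = 8.5.
Ranks ≤ 8: {1, 2, 3.5, 3.5, 5.5, 5.5, 7} → 7 values.

7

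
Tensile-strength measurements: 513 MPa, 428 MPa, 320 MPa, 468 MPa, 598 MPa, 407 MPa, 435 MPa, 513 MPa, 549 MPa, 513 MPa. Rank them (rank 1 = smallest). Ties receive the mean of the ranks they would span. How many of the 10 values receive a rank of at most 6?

5

Sorted (ascending): 320, 407, 428, 435, 468, 513, 513, 513, 549, 598
The 3 values of 513 occupy positions 6–8 → average rank 7.
Ranks ≤ 6: {1, 2, 3, 4, 5} → 5 values.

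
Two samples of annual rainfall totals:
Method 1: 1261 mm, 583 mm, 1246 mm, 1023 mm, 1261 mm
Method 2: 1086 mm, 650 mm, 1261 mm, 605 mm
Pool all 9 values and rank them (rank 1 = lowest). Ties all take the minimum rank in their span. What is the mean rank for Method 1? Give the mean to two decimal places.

Sorted (ascending): 583, 605, 650, 1023, 1086, 1246, 1261, 1261, 1261
The 3 values of 1261 occupy positions 7–9 → each gets rank 7.
Method 1 values → pooled ranks: 1261→7, 583→1, 1246→6, 1023→4, 1261→7
Mean rank = (7 + 1 + 6 + 4 + 7) / 5 = 5.00

5.00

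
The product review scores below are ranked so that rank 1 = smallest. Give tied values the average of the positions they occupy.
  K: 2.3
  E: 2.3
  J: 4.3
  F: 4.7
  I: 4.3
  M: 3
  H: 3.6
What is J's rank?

5.5

Sorted (ascending): 2.3, 2.3, 3, 3.6, 4.3, 4.3, 4.7
The 2 values of 2.3 occupy positions 1–2 → average rank (1+2)/2 = 1.5.
The 2 values of 4.3 occupy positions 5–6 → average rank (5+6)/2 = 5.5.
J has value 4.3 → rank 5.5.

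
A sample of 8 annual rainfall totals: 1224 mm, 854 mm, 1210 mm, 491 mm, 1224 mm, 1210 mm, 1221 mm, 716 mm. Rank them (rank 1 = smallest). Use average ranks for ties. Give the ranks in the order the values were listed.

Sorted (ascending): 491, 716, 854, 1210, 1210, 1221, 1224, 1224
The 2 values of 1210 occupy positions 4–5 → average rank (4+5)/2 = 4.5.
The 2 values of 1224 occupy positions 7–8 → average rank (7+8)/2 = 7.5.

7.5, 3, 4.5, 1, 7.5, 4.5, 6, 2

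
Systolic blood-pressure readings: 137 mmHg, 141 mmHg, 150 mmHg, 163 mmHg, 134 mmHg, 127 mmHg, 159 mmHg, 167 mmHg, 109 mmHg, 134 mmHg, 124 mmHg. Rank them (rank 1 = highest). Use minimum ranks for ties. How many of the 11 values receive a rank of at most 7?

Sorted (descending): 167, 163, 159, 150, 141, 137, 134, 134, 127, 124, 109
The 2 values of 134 occupy positions 7–8 → each gets rank 7.
Ranks ≤ 7: {1, 2, 3, 4, 5, 6, 7, 7} → 8 values.

8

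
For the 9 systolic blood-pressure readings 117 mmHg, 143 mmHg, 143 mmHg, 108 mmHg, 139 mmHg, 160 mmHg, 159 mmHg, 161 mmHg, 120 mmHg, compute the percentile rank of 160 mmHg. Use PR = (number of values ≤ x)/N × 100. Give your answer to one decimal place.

88.9

N = 9.
Strictly below 160: 7. Equal to 160: 1.
PR = 8/9 × 100 = 88.9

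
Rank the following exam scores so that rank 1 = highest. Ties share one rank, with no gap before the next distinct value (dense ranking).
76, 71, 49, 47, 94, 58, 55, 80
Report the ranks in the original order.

Sorted (descending): 94, 80, 76, 71, 58, 55, 49, 47
No ties — each value takes its position as its rank.

3, 4, 7, 8, 1, 5, 6, 2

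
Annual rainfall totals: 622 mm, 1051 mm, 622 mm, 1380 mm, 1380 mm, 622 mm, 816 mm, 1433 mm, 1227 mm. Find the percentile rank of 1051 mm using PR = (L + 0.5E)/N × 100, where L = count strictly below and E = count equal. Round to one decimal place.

N = 9.
Strictly below 1051: 4. Equal to 1051: 1.
PR = (4 + 0.5·1)/9 × 100 = 50.0

50.0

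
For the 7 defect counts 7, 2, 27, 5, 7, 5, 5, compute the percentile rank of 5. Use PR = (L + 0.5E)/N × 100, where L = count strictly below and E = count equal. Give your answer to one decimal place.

35.7

N = 7.
Strictly below 5: 1. Equal to 5: 3.
PR = (1 + 0.5·3)/7 × 100 = 35.7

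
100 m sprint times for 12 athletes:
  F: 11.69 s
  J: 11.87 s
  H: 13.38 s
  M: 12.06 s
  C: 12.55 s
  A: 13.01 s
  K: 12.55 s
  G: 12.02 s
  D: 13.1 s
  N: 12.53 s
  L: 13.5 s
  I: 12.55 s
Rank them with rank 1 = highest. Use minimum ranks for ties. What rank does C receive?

5

Sorted (descending): 13.5, 13.38, 13.1, 13.01, 12.55, 12.55, 12.55, 12.53, 12.06, 12.02, 11.87, 11.69
The 3 values of 12.55 occupy positions 5–7 → each gets rank 5.
C has value 12.55 s → rank 5.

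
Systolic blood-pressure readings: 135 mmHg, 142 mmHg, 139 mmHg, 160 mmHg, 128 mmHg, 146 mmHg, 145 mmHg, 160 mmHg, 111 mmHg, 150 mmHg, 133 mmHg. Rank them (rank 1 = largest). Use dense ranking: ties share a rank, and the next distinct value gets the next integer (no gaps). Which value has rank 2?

150

Sorted (descending): 160, 160, 150, 146, 145, 142, 139, 135, 133, 128, 111
The 2 values of 160 share dense rank 1.
Remaining distinct values take the next consecutive integers.
Rank 2 → value 150.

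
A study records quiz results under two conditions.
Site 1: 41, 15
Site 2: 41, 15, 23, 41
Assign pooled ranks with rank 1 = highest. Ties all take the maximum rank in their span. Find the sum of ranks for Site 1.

9

Sorted (descending): 41, 41, 41, 23, 15, 15
The 3 values of 41 occupy positions 1–3 → each gets rank 3.
The 2 values of 15 occupy positions 5–6 → each gets rank 6.
Site 1 values → pooled ranks: 41→3, 15→6
Rank sum = 3 + 6 = 9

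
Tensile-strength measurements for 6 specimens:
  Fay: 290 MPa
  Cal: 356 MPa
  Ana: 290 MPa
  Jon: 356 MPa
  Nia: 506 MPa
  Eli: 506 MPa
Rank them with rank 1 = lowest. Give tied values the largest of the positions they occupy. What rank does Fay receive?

Sorted (ascending): 290, 290, 356, 356, 506, 506
The 2 values of 290 occupy positions 1–2 → each gets rank 2.
The 2 values of 356 occupy positions 3–4 → each gets rank 4.
The 2 values of 506 occupy positions 5–6 → each gets rank 6.
Fay has value 290 MPa → rank 2.

2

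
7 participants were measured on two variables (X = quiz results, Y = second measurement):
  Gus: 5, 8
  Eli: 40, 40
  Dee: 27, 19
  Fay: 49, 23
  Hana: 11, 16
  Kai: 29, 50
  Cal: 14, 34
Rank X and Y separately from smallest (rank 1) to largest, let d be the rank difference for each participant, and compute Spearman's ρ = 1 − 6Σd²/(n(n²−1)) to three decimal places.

Ranks of variable 1: 1, 6, 4, 7, 2, 5, 3
Ranks of variable 2: 1, 6, 3, 4, 2, 7, 5
d = r₁ − r₂: 0, 0, 1, 3, 0, -2, -2
d²: 0, 0, 1, 9, 0, 4, 4; Σd² = 18
ρ = 1 − 6·18/(7·48) = 1 − 108/336 = 0.679

0.679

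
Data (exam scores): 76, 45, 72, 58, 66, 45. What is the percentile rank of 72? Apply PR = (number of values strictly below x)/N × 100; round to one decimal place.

N = 6.
Strictly below 72: 4. Equal to 72: 1.
PR = 4/6 × 100 = 66.7

66.7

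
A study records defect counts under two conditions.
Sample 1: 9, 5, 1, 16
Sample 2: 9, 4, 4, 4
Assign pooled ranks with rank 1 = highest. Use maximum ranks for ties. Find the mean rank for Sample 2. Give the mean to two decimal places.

6.00

Sorted (descending): 16, 9, 9, 5, 4, 4, 4, 1
The 2 values of 9 occupy positions 2–3 → each gets rank 3.
The 3 values of 4 occupy positions 5–7 → each gets rank 7.
Sample 2 values → pooled ranks: 9→3, 4→7, 4→7, 4→7
Mean rank = (3 + 7 + 7 + 7) / 4 = 6.00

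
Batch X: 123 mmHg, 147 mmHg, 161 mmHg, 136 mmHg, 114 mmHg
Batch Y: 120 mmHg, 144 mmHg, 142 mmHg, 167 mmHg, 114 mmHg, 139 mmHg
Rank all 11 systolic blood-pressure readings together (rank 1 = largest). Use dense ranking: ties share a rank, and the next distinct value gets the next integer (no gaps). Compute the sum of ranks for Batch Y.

Sorted (descending): 167, 161, 147, 144, 142, 139, 136, 123, 120, 114, 114
The 2 values of 114 share dense rank 10.
Remaining distinct values take the next consecutive integers.
Batch Y values → pooled ranks: 120→9, 144→4, 142→5, 167→1, 114→10, 139→6
Rank sum = 9 + 4 + 5 + 1 + 10 + 6 = 35

35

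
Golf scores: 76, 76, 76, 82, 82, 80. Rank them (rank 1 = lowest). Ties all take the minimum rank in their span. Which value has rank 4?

Sorted (ascending): 76, 76, 76, 80, 82, 82
The 3 values of 76 occupy positions 1–3 → each gets rank 1.
The 2 values of 82 occupy positions 5–6 → each gets rank 5.
Rank 4 → value 80.

80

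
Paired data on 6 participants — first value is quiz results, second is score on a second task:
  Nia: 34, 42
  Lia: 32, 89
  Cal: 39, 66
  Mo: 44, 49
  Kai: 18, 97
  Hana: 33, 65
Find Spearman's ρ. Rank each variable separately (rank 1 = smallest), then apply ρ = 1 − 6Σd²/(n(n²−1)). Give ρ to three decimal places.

-0.714

Ranks of variable 1: 4, 2, 5, 6, 1, 3
Ranks of variable 2: 1, 5, 4, 2, 6, 3
d = r₁ − r₂: 3, -3, 1, 4, -5, 0
d²: 9, 9, 1, 16, 25, 0; Σd² = 60
ρ = 1 − 6·60/(6·35) = 1 − 360/210 = -0.714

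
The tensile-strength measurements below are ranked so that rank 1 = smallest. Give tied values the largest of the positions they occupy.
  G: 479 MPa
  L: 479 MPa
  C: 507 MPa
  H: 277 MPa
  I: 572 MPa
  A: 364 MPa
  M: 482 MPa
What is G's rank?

4

Sorted (ascending): 277, 364, 479, 479, 482, 507, 572
The 2 values of 479 occupy positions 3–4 → each gets rank 4.
G has value 479 MPa → rank 4.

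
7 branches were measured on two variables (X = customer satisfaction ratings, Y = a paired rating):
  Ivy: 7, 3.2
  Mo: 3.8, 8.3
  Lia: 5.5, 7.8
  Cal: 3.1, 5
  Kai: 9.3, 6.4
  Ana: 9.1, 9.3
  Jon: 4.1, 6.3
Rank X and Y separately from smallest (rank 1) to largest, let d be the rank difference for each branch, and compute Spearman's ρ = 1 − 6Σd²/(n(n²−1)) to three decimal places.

Ranks of variable 1: 5, 2, 4, 1, 7, 6, 3
Ranks of variable 2: 1, 6, 5, 2, 4, 7, 3
d = r₁ − r₂: 4, -4, -1, -1, 3, -1, 0
d²: 16, 16, 1, 1, 9, 1, 0; Σd² = 44
ρ = 1 − 6·44/(7·48) = 1 − 264/336 = 0.214

0.214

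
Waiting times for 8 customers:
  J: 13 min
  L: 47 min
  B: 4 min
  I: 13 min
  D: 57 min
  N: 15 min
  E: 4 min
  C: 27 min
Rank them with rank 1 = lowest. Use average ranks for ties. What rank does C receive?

Sorted (ascending): 4, 4, 13, 13, 15, 27, 47, 57
The 2 values of 4 occupy positions 1–2 → average rank (1+2)/2 = 1.5.
The 2 values of 13 occupy positions 3–4 → average rank (3+4)/2 = 3.5.
C has value 27 min → rank 6.

6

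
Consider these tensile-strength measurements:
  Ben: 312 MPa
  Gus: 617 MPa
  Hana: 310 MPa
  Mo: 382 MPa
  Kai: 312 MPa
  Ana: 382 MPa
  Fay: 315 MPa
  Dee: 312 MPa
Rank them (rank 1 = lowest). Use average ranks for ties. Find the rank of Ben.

3

Sorted (ascending): 310, 312, 312, 312, 315, 382, 382, 617
The 3 values of 312 occupy positions 2–4 → average rank 3.
The 2 values of 382 occupy positions 6–7 → average rank (6+7)/2 = 6.5.
Ben has value 312 MPa → rank 3.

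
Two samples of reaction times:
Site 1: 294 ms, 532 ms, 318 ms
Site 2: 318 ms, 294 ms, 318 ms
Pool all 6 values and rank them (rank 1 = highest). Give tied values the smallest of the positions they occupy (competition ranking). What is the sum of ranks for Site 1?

8

Sorted (descending): 532, 318, 318, 318, 294, 294
The 3 values of 318 occupy positions 2–4 → each gets rank 2.
The 2 values of 294 occupy positions 5–6 → each gets rank 5.
Site 1 values → pooled ranks: 294→5, 532→1, 318→2
Rank sum = 5 + 1 + 2 = 8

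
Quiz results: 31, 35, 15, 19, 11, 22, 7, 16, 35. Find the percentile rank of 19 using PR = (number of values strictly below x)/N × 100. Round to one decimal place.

N = 9.
Strictly below 19: 4. Equal to 19: 1.
PR = 4/9 × 100 = 44.4

44.4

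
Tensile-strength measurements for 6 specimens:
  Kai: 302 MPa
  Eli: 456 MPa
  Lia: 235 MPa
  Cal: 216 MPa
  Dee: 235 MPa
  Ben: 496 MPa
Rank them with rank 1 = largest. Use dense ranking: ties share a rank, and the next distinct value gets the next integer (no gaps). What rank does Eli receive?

2

Sorted (descending): 496, 456, 302, 235, 235, 216
The 2 values of 235 share dense rank 4.
Remaining distinct values take the next consecutive integers.
Eli has value 456 MPa → rank 2.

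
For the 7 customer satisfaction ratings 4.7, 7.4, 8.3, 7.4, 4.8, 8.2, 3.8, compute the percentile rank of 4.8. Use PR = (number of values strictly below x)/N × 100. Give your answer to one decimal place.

N = 7.
Strictly below 4.8: 2. Equal to 4.8: 1.
PR = 2/7 × 100 = 28.6

28.6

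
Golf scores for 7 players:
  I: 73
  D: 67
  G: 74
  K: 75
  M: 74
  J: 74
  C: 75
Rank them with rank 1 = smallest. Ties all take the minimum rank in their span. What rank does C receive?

Sorted (ascending): 67, 73, 74, 74, 74, 75, 75
The 3 values of 74 occupy positions 3–5 → each gets rank 3.
The 2 values of 75 occupy positions 6–7 → each gets rank 6.
C has value 75 → rank 6.

6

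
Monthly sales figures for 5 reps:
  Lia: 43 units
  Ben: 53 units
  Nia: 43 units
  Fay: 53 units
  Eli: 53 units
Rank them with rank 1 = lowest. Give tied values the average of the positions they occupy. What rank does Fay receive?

4

Sorted (ascending): 43, 43, 53, 53, 53
The 2 values of 43 occupy positions 1–2 → average rank (1+2)/2 = 1.5.
The 3 values of 53 occupy positions 3–5 → average rank 4.
Fay has value 53 units → rank 4.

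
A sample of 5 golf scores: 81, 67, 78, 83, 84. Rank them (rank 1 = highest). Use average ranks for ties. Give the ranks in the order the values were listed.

3, 5, 4, 2, 1

Sorted (descending): 84, 83, 81, 78, 67
No ties — each value takes its position as its rank.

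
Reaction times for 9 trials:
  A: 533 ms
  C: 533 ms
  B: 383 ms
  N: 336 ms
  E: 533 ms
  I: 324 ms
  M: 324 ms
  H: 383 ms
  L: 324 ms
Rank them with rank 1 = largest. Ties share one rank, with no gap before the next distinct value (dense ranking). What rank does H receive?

Sorted (descending): 533, 533, 533, 383, 383, 336, 324, 324, 324
The 3 values of 533 share dense rank 1.
The 2 values of 383 share dense rank 2.
The 3 values of 324 share dense rank 4.
Remaining distinct values take the next consecutive integers.
H has value 383 ms → rank 2.

2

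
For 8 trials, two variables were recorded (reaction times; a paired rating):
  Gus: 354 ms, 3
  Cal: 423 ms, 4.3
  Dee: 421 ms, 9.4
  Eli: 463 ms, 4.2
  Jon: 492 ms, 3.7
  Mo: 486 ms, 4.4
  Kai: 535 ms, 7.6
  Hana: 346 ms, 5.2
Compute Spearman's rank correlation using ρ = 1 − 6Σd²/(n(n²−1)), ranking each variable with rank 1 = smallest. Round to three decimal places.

Ranks of variable 1: 2, 4, 3, 5, 7, 6, 8, 1
Ranks of variable 2: 1, 4, 8, 3, 2, 5, 7, 6
d = r₁ − r₂: 1, 0, -5, 2, 5, 1, 1, -5
d²: 1, 0, 25, 4, 25, 1, 1, 25; Σd² = 82
ρ = 1 − 6·82/(8·63) = 1 − 492/504 = 0.024

0.024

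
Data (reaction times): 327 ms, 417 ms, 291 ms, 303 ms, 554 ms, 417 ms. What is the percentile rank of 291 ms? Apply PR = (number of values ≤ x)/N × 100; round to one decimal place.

16.7

N = 6.
Strictly below 291: 0. Equal to 291: 1.
PR = 1/6 × 100 = 16.7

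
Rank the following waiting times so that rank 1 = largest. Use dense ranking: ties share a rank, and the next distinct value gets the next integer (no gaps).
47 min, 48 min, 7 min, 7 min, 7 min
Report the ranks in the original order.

2, 1, 3, 3, 3

Sorted (descending): 48, 47, 7, 7, 7
The 3 values of 7 share dense rank 3.
Remaining distinct values take the next consecutive integers.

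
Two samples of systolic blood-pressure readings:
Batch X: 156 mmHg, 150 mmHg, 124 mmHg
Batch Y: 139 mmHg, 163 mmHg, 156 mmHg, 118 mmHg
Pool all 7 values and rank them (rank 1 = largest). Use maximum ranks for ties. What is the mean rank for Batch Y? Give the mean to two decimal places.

4.00

Sorted (descending): 163, 156, 156, 150, 139, 124, 118
The 2 values of 156 occupy positions 2–3 → each gets rank 3.
Batch Y values → pooled ranks: 139→5, 163→1, 156→3, 118→7
Mean rank = (5 + 1 + 3 + 7) / 4 = 4.00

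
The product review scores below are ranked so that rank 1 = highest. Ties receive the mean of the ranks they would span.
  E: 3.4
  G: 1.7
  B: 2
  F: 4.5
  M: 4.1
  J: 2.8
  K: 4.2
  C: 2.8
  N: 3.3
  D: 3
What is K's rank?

2

Sorted (descending): 4.5, 4.2, 4.1, 3.4, 3.3, 3, 2.8, 2.8, 2, 1.7
The 2 values of 2.8 occupy positions 7–8 → average rank (7+8)/2 = 7.5.
K has value 4.2 → rank 2.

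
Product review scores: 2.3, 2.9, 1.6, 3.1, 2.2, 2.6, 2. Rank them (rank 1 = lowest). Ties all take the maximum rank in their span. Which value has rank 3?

2.2

Sorted (ascending): 1.6, 2, 2.2, 2.3, 2.6, 2.9, 3.1
No ties — each value takes its position as its rank.
Rank 3 → value 2.2.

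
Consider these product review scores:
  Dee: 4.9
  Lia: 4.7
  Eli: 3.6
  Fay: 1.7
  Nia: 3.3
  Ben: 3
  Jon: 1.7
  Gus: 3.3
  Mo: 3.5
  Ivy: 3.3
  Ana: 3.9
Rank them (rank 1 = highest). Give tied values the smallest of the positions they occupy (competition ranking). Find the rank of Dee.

Sorted (descending): 4.9, 4.7, 3.9, 3.6, 3.5, 3.3, 3.3, 3.3, 3, 1.7, 1.7
The 3 values of 3.3 occupy positions 6–8 → each gets rank 6.
The 2 values of 1.7 occupy positions 10–11 → each gets rank 10.
Dee has value 4.9 → rank 1.

1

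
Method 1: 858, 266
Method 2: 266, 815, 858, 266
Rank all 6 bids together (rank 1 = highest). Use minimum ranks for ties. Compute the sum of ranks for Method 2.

Sorted (descending): 858, 858, 815, 266, 266, 266
The 2 values of 858 occupy positions 1–2 → each gets rank 1.
The 3 values of 266 occupy positions 4–6 → each gets rank 4.
Method 2 values → pooled ranks: 266→4, 815→3, 858→1, 266→4
Rank sum = 4 + 3 + 1 + 4 = 12

12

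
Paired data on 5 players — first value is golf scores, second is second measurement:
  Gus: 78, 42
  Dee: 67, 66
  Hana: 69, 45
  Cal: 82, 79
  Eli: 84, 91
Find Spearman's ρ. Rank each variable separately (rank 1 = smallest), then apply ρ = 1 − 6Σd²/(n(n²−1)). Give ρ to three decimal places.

Ranks of variable 1: 3, 1, 2, 4, 5
Ranks of variable 2: 1, 3, 2, 4, 5
d = r₁ − r₂: 2, -2, 0, 0, 0
d²: 4, 4, 0, 0, 0; Σd² = 8
ρ = 1 − 6·8/(5·24) = 1 − 48/120 = 0.600

0.600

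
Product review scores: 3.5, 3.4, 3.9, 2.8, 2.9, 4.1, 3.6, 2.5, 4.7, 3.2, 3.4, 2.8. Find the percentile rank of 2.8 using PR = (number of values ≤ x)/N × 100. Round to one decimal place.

N = 12.
Strictly below 2.8: 1. Equal to 2.8: 2.
PR = 3/12 × 100 = 25.0

25.0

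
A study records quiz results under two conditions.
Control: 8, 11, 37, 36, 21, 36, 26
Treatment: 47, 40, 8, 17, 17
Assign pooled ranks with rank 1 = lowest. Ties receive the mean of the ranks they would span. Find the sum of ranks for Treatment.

Sorted (ascending): 8, 8, 11, 17, 17, 21, 26, 36, 36, 37, 40, 47
The 2 values of 8 occupy positions 1–2 → average rank (1+2)/2 = 1.5.
The 2 values of 17 occupy positions 4–5 → average rank (4+5)/2 = 4.5.
The 2 values of 36 occupy positions 8–9 → average rank (8+9)/2 = 8.5.
Treatment values → pooled ranks: 47→12, 40→11, 8→1.5, 17→4.5, 17→4.5
Rank sum = 12 + 11 + 1.5 + 4.5 + 4.5 = 33.5

33.5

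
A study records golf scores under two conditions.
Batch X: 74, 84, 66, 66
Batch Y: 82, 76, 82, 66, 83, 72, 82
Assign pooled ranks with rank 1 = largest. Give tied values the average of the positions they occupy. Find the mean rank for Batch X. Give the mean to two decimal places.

7.00

Sorted (descending): 84, 83, 82, 82, 82, 76, 74, 72, 66, 66, 66
The 3 values of 82 occupy positions 3–5 → average rank 4.
The 3 values of 66 occupy positions 9–11 → average rank 10.
Batch X values → pooled ranks: 74→7, 84→1, 66→10, 66→10
Mean rank = (7 + 1 + 10 + 10) / 4 = 7.00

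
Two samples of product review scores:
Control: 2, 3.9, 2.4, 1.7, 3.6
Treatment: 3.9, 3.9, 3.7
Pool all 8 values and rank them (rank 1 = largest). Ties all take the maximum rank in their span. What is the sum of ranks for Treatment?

Sorted (descending): 3.9, 3.9, 3.9, 3.7, 3.6, 2.4, 2, 1.7
The 3 values of 3.9 occupy positions 1–3 → each gets rank 3.
Treatment values → pooled ranks: 3.9→3, 3.9→3, 3.7→4
Rank sum = 3 + 3 + 4 = 10

10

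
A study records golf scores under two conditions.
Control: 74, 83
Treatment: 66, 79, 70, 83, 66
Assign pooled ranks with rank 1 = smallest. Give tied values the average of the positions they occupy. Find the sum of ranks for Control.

10.5

Sorted (ascending): 66, 66, 70, 74, 79, 83, 83
The 2 values of 66 occupy positions 1–2 → average rank (1+2)/2 = 1.5.
The 2 values of 83 occupy positions 6–7 → average rank (6+7)/2 = 6.5.
Control values → pooled ranks: 74→4, 83→6.5
Rank sum = 4 + 6.5 = 10.5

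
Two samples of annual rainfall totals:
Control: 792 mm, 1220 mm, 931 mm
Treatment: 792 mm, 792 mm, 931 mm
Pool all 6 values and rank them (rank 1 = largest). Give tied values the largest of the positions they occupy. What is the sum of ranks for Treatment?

Sorted (descending): 1220, 931, 931, 792, 792, 792
The 2 values of 931 occupy positions 2–3 → each gets rank 3.
The 3 values of 792 occupy positions 4–6 → each gets rank 6.
Treatment values → pooled ranks: 792→6, 792→6, 931→3
Rank sum = 6 + 6 + 3 = 15

15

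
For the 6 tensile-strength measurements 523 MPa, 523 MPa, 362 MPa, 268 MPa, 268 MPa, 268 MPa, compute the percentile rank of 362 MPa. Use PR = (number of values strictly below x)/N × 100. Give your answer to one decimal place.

N = 6.
Strictly below 362: 3. Equal to 362: 1.
PR = 3/6 × 100 = 50.0

50.0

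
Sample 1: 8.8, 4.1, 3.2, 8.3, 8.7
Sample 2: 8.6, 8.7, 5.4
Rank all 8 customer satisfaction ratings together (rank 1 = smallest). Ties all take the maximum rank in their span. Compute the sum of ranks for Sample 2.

Sorted (ascending): 3.2, 4.1, 5.4, 8.3, 8.6, 8.7, 8.7, 8.8
The 2 values of 8.7 occupy positions 6–7 → each gets rank 7.
Sample 2 values → pooled ranks: 8.6→5, 8.7→7, 5.4→3
Rank sum = 5 + 7 + 3 = 15

15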